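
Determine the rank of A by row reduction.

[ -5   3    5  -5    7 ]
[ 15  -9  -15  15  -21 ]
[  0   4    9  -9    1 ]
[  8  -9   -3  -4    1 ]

Row reduction:
R2 <- R2 - (-3)*R1:  [ 0  0  0  0  0 ]
R4 <- R4 - (-8/5)*R1:  [     0  -21/5      5    -12   61/5 ]
R2 <-> R3   (pivot in column 2 was zero)
[ -5      3  5   -5     7 ]
[  0      4  9   -9     1 ]
[  0      0  0    0     0 ]
[  0  -21/5  5  -12  61/5 ]
R4 <- R4 - (-21/20)*R2:  [       0        0   289/20  -429/20     53/4 ]
R3 <-> R4   (pivot in column 3 was zero)
[ -5  3       5       -5     7 ]
[  0  4       9       -9     1 ]
[  0  0  289/20  -429/20  53/4 ]
[  0  0       0        0     0 ]
Row echelon form:
[ -5  3       5       -5     7 ]
[  0  4       9       -9     1 ]
[  0  0  289/20  -429/20  53/4 ]
[  0  0       0        0     0 ]
Nonzero rows / pivot columns: 3

rank(A) = 3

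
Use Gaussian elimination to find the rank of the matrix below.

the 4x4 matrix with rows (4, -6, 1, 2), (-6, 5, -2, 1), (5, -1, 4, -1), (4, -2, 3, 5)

Row reduction:
R2 <- R2 - (-3/2)*R1:  [    0    -4  -1/2     4 ]
R3 <- R3 - (5/4)*R1:  [    0  13/2  11/4  -7/2 ]
R4 <- R4 - (1)*R1:  [ 0  4  2  3 ]
R3 <- R3 - (-13/8)*R2:  [     0      0  31/16      3 ]
R4 <- R4 - (-1)*R2:  [   0    0  3/2    7 ]
R4 <- R4 - (24/31)*R3:  [      0       0       0  145/31 ]
Row echelon form:
[ 4  -6      1       2 ]
[ 0  -4   -1/2       4 ]
[ 0   0  31/16       3 ]
[ 0   0      0  145/31 ]
Nonzero rows / pivot columns: 4

rank(A) = 4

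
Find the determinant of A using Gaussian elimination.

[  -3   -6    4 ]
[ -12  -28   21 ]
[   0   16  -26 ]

det(A) = -72

Forward elimination:
R2 <- R2 - (4)*R1:  [  0  -4   5 ]
R3 <- R3 - (-4)*R2:  [  0   0  -6 ]
Upper-triangular form:
[ -3  -6   4 ]
[  0  -4   5 ]
[  0   0  -6 ]
det(A) = (-1)^0 * (-3) * (-4) * (-6) = -72  (0 row swaps -> sign +1)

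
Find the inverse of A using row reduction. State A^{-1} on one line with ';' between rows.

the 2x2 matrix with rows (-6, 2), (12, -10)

inverse = [-5/18 -1/18; -1/3 -1/6]

Gauss-Jordan on [A | I]:
R1 <- (1/-6)*R1:  [    1  -1/3  |  -1/6     0 ]
R2 <- R2 - (12)*R1:  [  0  -6  |   2   1 ]
R2 <- (1/-6)*R2:  [    0     1  |  -1/3  -1/6 ]
R1 <- R1 - (-1/3)*R2:  [     1      0  |  -5/18  -1/18 ]
Right block of [I | A^{-1}] is the inverse:
[ -5/18  -1/18 ]
[  -1/3   -1/6 ]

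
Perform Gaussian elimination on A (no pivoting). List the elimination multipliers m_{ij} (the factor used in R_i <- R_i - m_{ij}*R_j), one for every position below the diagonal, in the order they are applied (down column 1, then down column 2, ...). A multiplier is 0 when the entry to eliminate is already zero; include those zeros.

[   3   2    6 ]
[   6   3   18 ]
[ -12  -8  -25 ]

multipliers: 2, -4, 0

Forward elimination:
R2 <- R2 - (2)*R1:  [  0  -1   6 ]
R3 <- R3 - (-4)*R1:  [  0   0  -1 ]
R3: entry in column 2 is already 0 -> m_{32} = 0 (no row operation needed)
Multipliers (in order of application): m_{21} = 2, m_{31} = -4, m_{32} = 0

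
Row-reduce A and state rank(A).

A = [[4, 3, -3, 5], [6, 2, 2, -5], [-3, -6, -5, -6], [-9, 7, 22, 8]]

Row reduction:
R2 <- R2 - (3/2)*R1:  [     0   -5/2   13/2  -25/2 ]
R3 <- R3 - (-3/4)*R1:  [     0  -15/4  -29/4   -9/4 ]
R4 <- R4 - (-9/4)*R1:  [    0  55/4  61/4  77/4 ]
R3 <- R3 - (3/2)*R2:  [    0     0   -17  33/2 ]
R4 <- R4 - (-11/2)*R2:  [     0      0     51  -99/2 ]
R4 <- R4 - (-3)*R3:  [ 0  0  0  0 ]
Row echelon form:
[ 4     3    -3      5 ]
[ 0  -5/2  13/2  -25/2 ]
[ 0     0   -17   33/2 ]
[ 0     0     0      0 ]
Nonzero rows / pivot columns: 3

rank(A) = 3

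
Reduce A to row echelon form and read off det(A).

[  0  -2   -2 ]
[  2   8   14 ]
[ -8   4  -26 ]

Forward elimination:
R1 <-> R2   (pivot in column 1 was zero)
[  2   8   14 ]
[  0  -2   -2 ]
[ -8   4  -26 ]
R3 <- R3 - (-4)*R1:  [  0  36  30 ]
R3 <- R3 - (-18)*R2:  [  0   0  -6 ]
Upper-triangular form:
[ 2   8  14 ]
[ 0  -2  -2 ]
[ 0   0  -6 ]
det(A) = (-1)^1 * (2) * (-2) * (-6) = -24  (1 row swap -> sign -1)

det(A) = -24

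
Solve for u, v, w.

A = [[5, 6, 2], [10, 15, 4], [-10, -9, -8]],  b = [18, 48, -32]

(-2, 4, 2)

Forward elimination on [A|b]:
R2 <- R2 - (2)*R1:  [  0   3   0  12 ]
R3 <- R3 - (-2)*R1:  [  0   3  -4   4 ]
R3 <- R3 - (1)*R2:  [  0   0  -4  -8 ]
Row echelon form:
[ 5  6   2  |  18 ]
[ 0  3   0  |  12 ]
[ 0  0  -4  |  -8 ]
Back-substitution:
w = (-8) / -4 = 2
v = (12) / 3 = 4
u = (18 - (6)*(4) - (2)*(2)) / 5 = -2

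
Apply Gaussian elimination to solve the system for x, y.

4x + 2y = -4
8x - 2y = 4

Forward elimination on [A|b]:
R2 <- R2 - (2)*R1:  [  0  -6  12 ]
Row echelon form:
[ 4   2  |  -4 ]
[ 0  -6  |  12 ]
Back-substitution:
y = (12) / -6 = -2
x = (-4 - (2)*(-2)) / 4 = 0

(0, -2)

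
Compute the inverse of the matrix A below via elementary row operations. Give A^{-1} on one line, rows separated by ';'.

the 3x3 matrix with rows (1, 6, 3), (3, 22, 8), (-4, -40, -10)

Gauss-Jordan on [A | I]:
R2 <- R2 - (3)*R1:  [  0   4  -1  |  -3   1   0 ]
R3 <- R3 - (-4)*R1:  [   0  -16    2  |    4    0    1 ]
R2 <- (1/4)*R2:  [    0     1  -1/4  |  -3/4   1/4     0 ]
R1 <- R1 - (6)*R2:  [    1     0   9/2  |  11/2  -3/2     0 ]
R3 <- R3 - (-16)*R2:  [  0   0  -2  |  -8   4   1 ]
R3 <- (1/-2)*R3:  [    0     0     1  |     4    -2  -1/2 ]
R1 <- R1 - (9/2)*R3:  [     1      0      0  |  -25/2   15/2    9/4 ]
R2 <- R2 - (-1/4)*R3:  [    0     1     0  |   1/4  -1/4  -1/8 ]
Right block of [I | A^{-1}] is the inverse:
[ -25/2  15/2   9/4 ]
[   1/4  -1/4  -1/8 ]
[     4    -2  -1/2 ]

inverse = [-25/2 15/2 9/4; 1/4 -1/4 -1/8; 4 -2 -1/2]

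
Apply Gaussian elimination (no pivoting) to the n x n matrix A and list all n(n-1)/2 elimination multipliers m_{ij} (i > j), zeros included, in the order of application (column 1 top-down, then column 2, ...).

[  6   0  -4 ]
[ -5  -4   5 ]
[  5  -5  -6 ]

multipliers: -5/6, 5/6, 5/4

Forward elimination:
R2 <- R2 - (-5/6)*R1:  [   0   -4  5/3 ]
R3 <- R3 - (5/6)*R1:  [    0    -5  -8/3 ]
R3 <- R3 - (5/4)*R2:  [     0      0  -19/4 ]
Multipliers (in order of application): m_{21} = -5/6, m_{31} = 5/6, m_{32} = 5/4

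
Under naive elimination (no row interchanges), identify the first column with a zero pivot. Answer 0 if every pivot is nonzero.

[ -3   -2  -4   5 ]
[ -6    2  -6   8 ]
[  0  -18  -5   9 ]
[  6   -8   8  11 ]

first zero-pivot column = 0

Naive forward elimination:
R2 <- R2 - (2)*R1:  [  0   6   2  -2 ]
R4 <- R4 - (-2)*R1:  [   0  -12    0   21 ]
R3 <- R3 - (-3)*R2:  [ 0  0  1  3 ]
R4 <- R4 - (-2)*R2:  [  0   0   4  17 ]
R4 <- R4 - (4)*R3:  [ 0  0  0  5 ]
All pivots nonzero; naive elimination completes without hitting a zero pivot.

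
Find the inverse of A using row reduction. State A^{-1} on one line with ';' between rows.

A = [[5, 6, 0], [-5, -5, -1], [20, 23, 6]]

inverse = [-7/25 -36/25 -6/25; 2/5 6/5 1/5; -3/5 1/5 1/5]

Gauss-Jordan on [A | I]:
R1 <- (1/5)*R1:  [   1  6/5    0  |  1/5    0    0 ]
R2 <- R2 - (-5)*R1:  [  0   1  -1  |   1   1   0 ]
R3 <- R3 - (20)*R1:  [  0  -1   6  |  -4   0   1 ]
R1 <- R1 - (6/5)*R2:  [    1     0   6/5  |    -1  -6/5     0 ]
R3 <- R3 - (-1)*R2:  [  0   0   5  |  -3   1   1 ]
R3 <- (1/5)*R3:  [    0     0     1  |  -3/5   1/5   1/5 ]
R1 <- R1 - (6/5)*R3:  [      1       0       0  |   -7/25  -36/25   -6/25 ]
R2 <- R2 - (-1)*R3:  [   0    1    0  |  2/5  6/5  1/5 ]
Right block of [I | A^{-1}] is the inverse:
[ -7/25  -36/25  -6/25 ]
[   2/5     6/5    1/5 ]
[  -3/5     1/5    1/5 ]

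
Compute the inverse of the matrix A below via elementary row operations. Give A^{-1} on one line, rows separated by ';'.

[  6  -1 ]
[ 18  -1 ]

inverse = [-1/12 1/12; -3/2 1/2]

Gauss-Jordan on [A | I]:
R1 <- (1/6)*R1:  [    1  -1/6  |   1/6     0 ]
R2 <- R2 - (18)*R1:  [  0   2  |  -3   1 ]
R2 <- (1/2)*R2:  [    0     1  |  -3/2   1/2 ]
R1 <- R1 - (-1/6)*R2:  [     1      0  |  -1/12   1/12 ]
Right block of [I | A^{-1}] is the inverse:
[ -1/12  1/12 ]
[  -3/2   1/2 ]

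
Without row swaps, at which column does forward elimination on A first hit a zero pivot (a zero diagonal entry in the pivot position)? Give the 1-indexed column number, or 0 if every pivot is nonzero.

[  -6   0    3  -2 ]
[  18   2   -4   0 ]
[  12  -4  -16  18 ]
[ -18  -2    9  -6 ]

first zero-pivot column = 3

Naive forward elimination:
R2 <- R2 - (-3)*R1:  [  0   2   5  -6 ]
R3 <- R3 - (-2)*R1:  [   0   -4  -10   14 ]
R4 <- R4 - (3)*R1:  [  0  -2   0   0 ]
R3 <- R3 - (-2)*R2:  [ 0  0  0  2 ]
R4 <- R4 - (-1)*R2:  [  0   0   5  -6 ]
Matrix at this point:
[ -6  0  3  -2 ]
[  0  2  5  -6 ]
[  0  0  0   2 ]
[  0  0  5  -6 ]
Pivot entry (3,3) is zero but row 4 has 5 in column 3 -> naive elimination stops; a row interchange (e.g. R3 <-> R4) would be required here.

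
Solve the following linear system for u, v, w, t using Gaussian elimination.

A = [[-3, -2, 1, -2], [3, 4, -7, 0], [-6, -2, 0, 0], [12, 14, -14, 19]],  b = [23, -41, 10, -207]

(0, -5, 3, -5)

Forward elimination on [A|b]:
R2 <- R2 - (-1)*R1:  [   0    2   -6   -2  -18 ]
R3 <- R3 - (2)*R1:  [   0    2   -2    4  -36 ]
R4 <- R4 - (-4)*R1:  [    0     6   -10    11  -115 ]
R3 <- R3 - (1)*R2:  [   0    0    4    6  -18 ]
R4 <- R4 - (3)*R2:  [   0    0    8   17  -61 ]
R4 <- R4 - (2)*R3:  [   0    0    0    5  -25 ]
Row echelon form:
[ -3  -2   1  -2  |   23 ]
[  0   2  -6  -2  |  -18 ]
[  0   0   4   6  |  -18 ]
[  0   0   0   5  |  -25 ]
Back-substitution:
t = (-25) / 5 = -5
w = (-18 - (6)*(-5)) / 4 = 3
v = (-18 - (-6)*(3) - (-2)*(-5)) / 2 = -5
u = (23 - (-2)*(-5) - (1)*(3) - (-2)*(-5)) / -3 = 0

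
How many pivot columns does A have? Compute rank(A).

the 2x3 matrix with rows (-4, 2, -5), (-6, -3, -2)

Row reduction:
R2 <- R2 - (3/2)*R1:  [    0    -6  11/2 ]
Row echelon form:
[ -4   2    -5 ]
[  0  -6  11/2 ]
Nonzero rows / pivot columns: 2

rank(A) = 2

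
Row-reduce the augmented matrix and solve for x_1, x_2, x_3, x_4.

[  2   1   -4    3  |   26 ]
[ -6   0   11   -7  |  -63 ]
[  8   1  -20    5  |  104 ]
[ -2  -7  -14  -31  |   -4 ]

(-1, 2, -5, 2)

Forward elimination on [A|b]:
R2 <- R2 - (-3)*R1:  [  0   3  -1   2  15 ]
R3 <- R3 - (4)*R1:  [  0  -3  -4  -7   0 ]
R4 <- R4 - (-1)*R1:  [   0   -6  -18  -28   22 ]
R3 <- R3 - (-1)*R2:  [  0   0  -5  -5  15 ]
R4 <- R4 - (-2)*R2:  [   0    0  -20  -24   52 ]
R4 <- R4 - (4)*R3:  [  0   0   0  -4  -8 ]
Row echelon form:
[ 2  1  -4   3  |  26 ]
[ 0  3  -1   2  |  15 ]
[ 0  0  -5  -5  |  15 ]
[ 0  0   0  -4  |  -8 ]
Back-substitution:
x_4 = (-8) / -4 = 2
x_3 = (15 - (-5)*(2)) / -5 = -5
x_2 = (15 - (-1)*(-5) - (2)*(2)) / 3 = 2
x_1 = (26 - (1)*(2) - (-4)*(-5) - (3)*(2)) / 2 = -1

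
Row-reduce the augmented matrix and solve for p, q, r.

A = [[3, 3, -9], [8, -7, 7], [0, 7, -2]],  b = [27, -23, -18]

(-2, -4, -5)

Forward elimination on [A|b]:
R2 <- R2 - (8/3)*R1:  [   0  -15   31  -95 ]
R3 <- R3 - (-7/15)*R2:  [      0       0  187/15  -187/3 ]
Row echelon form:
[ 3    3      -9  |      27 ]
[ 0  -15      31  |     -95 ]
[ 0    0  187/15  |  -187/3 ]
Back-substitution:
r = (-187/3) / (187/15) = -5
q = (-95 - (31)*(-5)) / -15 = -4
p = (27 - (3)*(-4) - (-9)*(-5)) / 3 = -2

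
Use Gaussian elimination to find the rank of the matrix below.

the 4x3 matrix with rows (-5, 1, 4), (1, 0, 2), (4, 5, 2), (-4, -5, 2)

Row reduction:
R2 <- R2 - (-1/5)*R1:  [    0   1/5  14/5 ]
R3 <- R3 - (-4/5)*R1:  [    0  29/5  26/5 ]
R4 <- R4 - (4/5)*R1:  [     0  -29/5   -6/5 ]
R3 <- R3 - (29)*R2:  [   0    0  -76 ]
R4 <- R4 - (-29)*R2:  [  0   0  80 ]
R4 <- R4 - (-20/19)*R3:  [ 0  0  0 ]
Row echelon form:
[ -5    1     4 ]
[  0  1/5  14/5 ]
[  0    0   -76 ]
[  0    0     0 ]
Nonzero rows / pivot columns: 3

rank(A) = 3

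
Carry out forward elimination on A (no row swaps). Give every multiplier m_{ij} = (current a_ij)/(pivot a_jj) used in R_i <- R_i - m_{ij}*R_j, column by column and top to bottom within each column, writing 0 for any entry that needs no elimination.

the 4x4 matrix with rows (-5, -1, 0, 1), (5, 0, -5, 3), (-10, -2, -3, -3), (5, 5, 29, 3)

multipliers: -1, 2, -1, 0, -4, -3

Forward elimination:
R2 <- R2 - (-1)*R1:  [  0  -1  -5   4 ]
R3 <- R3 - (2)*R1:  [  0   0  -3  -5 ]
R4 <- R4 - (-1)*R1:  [  0   4  29   4 ]
R3: entry in column 2 is already 0 -> m_{32} = 0 (no row operation needed)
R4 <- R4 - (-4)*R2:  [  0   0   9  20 ]
R4 <- R4 - (-3)*R3:  [ 0  0  0  5 ]
Multipliers (in order of application): m_{21} = -1, m_{31} = 2, m_{41} = -1, m_{32} = 0, m_{42} = -4, m_{43} = -3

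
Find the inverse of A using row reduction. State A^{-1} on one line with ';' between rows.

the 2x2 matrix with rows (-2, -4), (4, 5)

Gauss-Jordan on [A | I]:
R1 <- (1/-2)*R1:  [    1     2  |  -1/2     0 ]
R2 <- R2 - (4)*R1:  [  0  -3  |   2   1 ]
R2 <- (1/-3)*R2:  [    0     1  |  -2/3  -1/3 ]
R1 <- R1 - (2)*R2:  [   1    0  |  5/6  2/3 ]
Right block of [I | A^{-1}] is the inverse:
[  5/6   2/3 ]
[ -2/3  -1/3 ]

inverse = [5/6 2/3; -2/3 -1/3]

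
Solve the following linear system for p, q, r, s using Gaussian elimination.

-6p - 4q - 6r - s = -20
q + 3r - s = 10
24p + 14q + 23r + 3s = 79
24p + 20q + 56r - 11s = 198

Forward elimination on [A|b]:
R3 <- R3 - (-4)*R1:  [  0  -2  -1  -1  -1 ]
R4 <- R4 - (-4)*R1:  [   0    4   32  -15  118 ]
R3 <- R3 - (-2)*R2:  [  0   0   5  -3  19 ]
R4 <- R4 - (4)*R2:  [   0    0   20  -11   78 ]
R4 <- R4 - (4)*R3:  [ 0  0  0  1  2 ]
Row echelon form:
[ -6  -4  -6  -1  |  -20 ]
[  0   1   3  -1  |   10 ]
[  0   0   5  -3  |   19 ]
[  0   0   0   1  |    2 ]
Back-substitution:
s = (2) / 1 = 2
r = (19 - (-3)*(2)) / 5 = 5
q = (10 - (3)*(5) - (-1)*(2)) / 1 = -3
p = (-20 - (-4)*(-3) - (-6)*(5) - (-1)*(2)) / -6 = 0

(0, -3, 5, 2)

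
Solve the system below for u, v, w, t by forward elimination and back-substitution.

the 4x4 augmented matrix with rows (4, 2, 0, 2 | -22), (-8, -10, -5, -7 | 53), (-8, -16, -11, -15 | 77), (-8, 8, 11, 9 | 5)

Forward elimination on [A|b]:
R2 <- R2 - (-2)*R1:  [  0  -6  -5  -3   9 ]
R3 <- R3 - (-2)*R1:  [   0  -12  -11  -11   33 ]
R4 <- R4 - (-2)*R1:  [   0   12   11   13  -39 ]
R3 <- R3 - (2)*R2:  [  0   0  -1  -5  15 ]
R4 <- R4 - (-2)*R2:  [   0    0    1    7  -21 ]
R4 <- R4 - (-1)*R3:  [  0   0   0   2  -6 ]
Row echelon form:
[ 4   2   0   2  |  -22 ]
[ 0  -6  -5  -3  |    9 ]
[ 0   0  -1  -5  |   15 ]
[ 0   0   0   2  |   -6 ]
Back-substitution:
t = (-6) / 2 = -3
w = (15 - (-5)*(-3)) / -1 = 0
v = (9 - (-5)*(0) - (-3)*(-3)) / -6 = 0
u = (-22 - (2)*(0) - (2)*(-3)) / 4 = -4

(-4, 0, 0, -3)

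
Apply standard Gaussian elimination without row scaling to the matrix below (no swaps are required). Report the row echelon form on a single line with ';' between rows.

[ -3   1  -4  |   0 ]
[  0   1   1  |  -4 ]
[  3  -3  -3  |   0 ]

REF = [-3 1 -4 0; 0 1 1 -4; 0 0 -5 -8]

Forward elimination:
R3 <- R3 - (-1)*R1:  [  0  -2  -7   0 ]
R3 <- R3 - (-2)*R2:  [  0   0  -5  -8 ]
Row echelon form:
[ -3  1  -4  |   0 ]
[  0  1   1  |  -4 ]
[  0  0  -5  |  -8 ]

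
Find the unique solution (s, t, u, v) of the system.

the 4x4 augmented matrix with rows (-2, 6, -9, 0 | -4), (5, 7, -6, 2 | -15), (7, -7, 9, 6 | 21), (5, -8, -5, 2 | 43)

(-1, -4, -2, 3)

Forward elimination on [A|b]:
R2 <- R2 - (-5/2)*R1:  [     0     22  -57/2      2    -25 ]
R3 <- R3 - (-7/2)*R1:  [     0     14  -45/2      6      7 ]
R4 <- R4 - (-5/2)*R1:  [     0      7  -55/2      2     33 ]
R3 <- R3 - (7/11)*R2:  [      0       0  -48/11   52/11  252/11 ]
R4 <- R4 - (7/22)*R2:  [       0        0  -811/44    15/11   901/22 ]
R4 <- R4 - (811/192)*R3:  [       0        0        0  -893/48  -893/16 ]
Row echelon form:
[ -2   6      -9        0  |       -4 ]
[  0  22   -57/2        2  |      -25 ]
[  0   0  -48/11    52/11  |   252/11 ]
[  0   0       0  -893/48  |  -893/16 ]
Back-substitution:
v = (-893/16) / (-893/48) = 3
u = (252/11 - (52/11)*(3)) / (-48/11) = -2
t = (-25 - (-57/2)*(-2) - (2)*(3)) / 22 = -4
s = (-4 - (6)*(-4) - (-9)*(-2)) / -2 = -1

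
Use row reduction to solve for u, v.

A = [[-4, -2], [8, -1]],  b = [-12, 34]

(4, -2)

Forward elimination on [A|b]:
R2 <- R2 - (-2)*R1:  [  0  -5  10 ]
Row echelon form:
[ -4  -2  |  -12 ]
[  0  -5  |   10 ]
Back-substitution:
v = (10) / -5 = -2
u = (-12 - (-2)*(-2)) / -4 = 4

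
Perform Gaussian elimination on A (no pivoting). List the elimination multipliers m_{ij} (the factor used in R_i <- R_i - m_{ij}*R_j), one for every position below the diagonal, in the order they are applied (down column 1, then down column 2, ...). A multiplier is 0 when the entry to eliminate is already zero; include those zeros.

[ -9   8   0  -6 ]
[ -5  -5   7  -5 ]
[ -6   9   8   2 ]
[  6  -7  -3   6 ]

multipliers: 5/9, 2/3, -2/3, -33/85, 3/17, -360/911

Forward elimination:
R2 <- R2 - (5/9)*R1:  [     0  -85/9      7   -5/3 ]
R3 <- R3 - (2/3)*R1:  [    0  11/3     8     6 ]
R4 <- R4 - (-2/3)*R1:  [    0  -5/3    -3     2 ]
R3 <- R3 - (-33/85)*R2:  [      0       0  911/85   91/17 ]
R4 <- R4 - (3/17)*R2:  [      0       0  -72/17   39/17 ]
R4 <- R4 - (-360/911)*R3:  [        0         0         0  4017/911 ]
Multipliers (in order of application): m_{21} = 5/9, m_{31} = 2/3, m_{41} = -2/3, m_{32} = -33/85, m_{42} = 3/17, m_{43} = -360/911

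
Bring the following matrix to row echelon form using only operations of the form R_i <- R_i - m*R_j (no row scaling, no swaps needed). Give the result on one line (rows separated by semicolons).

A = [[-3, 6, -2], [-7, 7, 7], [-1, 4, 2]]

REF = [-3 6 -2; 0 -7 35/3; 0 0 6]

Forward elimination:
R2 <- R2 - (7/3)*R1:  [    0    -7  35/3 ]
R3 <- R3 - (1/3)*R1:  [   0    2  8/3 ]
R3 <- R3 - (-2/7)*R2:  [ 0  0  6 ]
Row echelon form:
[ -3   6    -2 ]
[  0  -7  35/3 ]
[  0   0     6 ]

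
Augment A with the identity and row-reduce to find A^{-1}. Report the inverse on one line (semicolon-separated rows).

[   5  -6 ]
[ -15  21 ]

inverse = [7/5 2/5; 1 1/3]

Gauss-Jordan on [A | I]:
R1 <- (1/5)*R1:  [    1  -6/5  |   1/5     0 ]
R2 <- R2 - (-15)*R1:  [ 0  3  |  3  1 ]
R2 <- (1/3)*R2:  [   0    1  |    1  1/3 ]
R1 <- R1 - (-6/5)*R2:  [   1    0  |  7/5  2/5 ]
Right block of [I | A^{-1}] is the inverse:
[ 7/5  2/5 ]
[   1  1/3 ]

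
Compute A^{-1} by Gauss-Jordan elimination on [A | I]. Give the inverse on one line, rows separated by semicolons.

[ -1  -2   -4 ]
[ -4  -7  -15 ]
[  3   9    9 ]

inverse = [12 -3 1/3; -3/2 1/2 1/6; -5/2 1/2 -1/6]

Gauss-Jordan on [A | I]:
R1 <- (1/-1)*R1:  [  1   2   4  |  -1   0   0 ]
R2 <- R2 - (-4)*R1:  [  0   1   1  |  -4   1   0 ]
R3 <- R3 - (3)*R1:  [  0   3  -3  |   3   0   1 ]
R1 <- R1 - (2)*R2:  [  1   0   2  |   7  -2   0 ]
R3 <- R3 - (3)*R2:  [  0   0  -6  |  15  -3   1 ]
R3 <- (1/-6)*R3:  [    0     0     1  |  -5/2   1/2  -1/6 ]
R1 <- R1 - (2)*R3:  [   1    0    0  |   12   -3  1/3 ]
R2 <- R2 - (1)*R3:  [    0     1     0  |  -3/2   1/2   1/6 ]
Right block of [I | A^{-1}] is the inverse:
[   12   -3   1/3 ]
[ -3/2  1/2   1/6 ]
[ -5/2  1/2  -1/6 ]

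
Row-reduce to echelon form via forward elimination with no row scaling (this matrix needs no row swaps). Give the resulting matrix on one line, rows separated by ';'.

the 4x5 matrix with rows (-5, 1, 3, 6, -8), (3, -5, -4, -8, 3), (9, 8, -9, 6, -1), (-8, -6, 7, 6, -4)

Forward elimination:
R2 <- R2 - (-3/5)*R1:  [     0  -22/5  -11/5  -22/5   -9/5 ]
R3 <- R3 - (-9/5)*R1:  [     0   49/5  -18/5   84/5  -77/5 ]
R4 <- R4 - (8/5)*R1:  [     0  -38/5   11/5  -18/5   44/5 ]
R3 <- R3 - (-49/22)*R2:  [       0        0    -17/2        7  -427/22 ]
R4 <- R4 - (19/11)*R2:  [      0       0       6       4  131/11 ]
R4 <- R4 - (-12/17)*R3:  [        0         0         0    152/17  -335/187 ]
Row echelon form:
[ -5      1      3       6        -8 ]
[  0  -22/5  -11/5   -22/5      -9/5 ]
[  0      0  -17/2       7   -427/22 ]
[  0      0      0  152/17  -335/187 ]

REF = [-5 1 3 6 -8; 0 -22/5 -11/5 -22/5 -9/5; 0 0 -17/2 7 -427/22; 0 0 0 152/17 -335/187]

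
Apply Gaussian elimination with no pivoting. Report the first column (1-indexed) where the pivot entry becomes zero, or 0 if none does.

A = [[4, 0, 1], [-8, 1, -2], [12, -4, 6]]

Naive forward elimination:
R2 <- R2 - (-2)*R1:  [ 0  1  0 ]
R3 <- R3 - (3)*R1:  [  0  -4   3 ]
R3 <- R3 - (-4)*R2:  [ 0  0  3 ]
All pivots nonzero; naive elimination completes without hitting a zero pivot.

first zero-pivot column = 0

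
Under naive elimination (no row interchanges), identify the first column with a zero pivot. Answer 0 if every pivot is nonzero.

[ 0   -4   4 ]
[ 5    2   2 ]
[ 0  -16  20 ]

Naive forward elimination:
Pivot entry (1,1) is zero but row 2 has 5 in column 1 -> naive elimination stops; a row interchange (e.g. R1 <-> R2) would be required here.

first zero-pivot column = 1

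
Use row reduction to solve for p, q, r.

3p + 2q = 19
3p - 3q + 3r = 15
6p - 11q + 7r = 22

Forward elimination on [A|b]:
R2 <- R2 - (1)*R1:  [  0  -5   3  -4 ]
R3 <- R3 - (2)*R1:  [   0  -15    7  -16 ]
R3 <- R3 - (3)*R2:  [  0   0  -2  -4 ]
Row echelon form:
[ 3   2   0  |  19 ]
[ 0  -5   3  |  -4 ]
[ 0   0  -2  |  -4 ]
Back-substitution:
r = (-4) / -2 = 2
q = (-4 - (3)*(2)) / -5 = 2
p = (19 - (2)*(2)) / 3 = 5

(5, 2, 2)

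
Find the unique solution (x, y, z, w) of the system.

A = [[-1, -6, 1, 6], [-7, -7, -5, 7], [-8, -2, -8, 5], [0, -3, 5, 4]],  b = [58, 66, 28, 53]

(-5, -4, 5, 4)

Forward elimination on [A|b]:
R2 <- R2 - (7)*R1:  [    0    35   -12   -35  -340 ]
R3 <- R3 - (8)*R1:  [    0    46   -16   -43  -436 ]
R3 <- R3 - (46/35)*R2:  [     0      0  -8/35      3   76/7 ]
R4 <- R4 - (-3/35)*R2:  [      0       0  139/35       1   167/7 ]
R4 <- R4 - (-139/8)*R3:  [     0      0      0  425/8  425/2 ]
Row echelon form:
[ -1  -6      1      6  |     58 ]
[  0  35    -12    -35  |   -340 ]
[  0   0  -8/35      3  |   76/7 ]
[  0   0      0  425/8  |  425/2 ]
Back-substitution:
w = (425/2) / (425/8) = 4
z = (76/7 - (3)*(4)) / (-8/35) = 5
y = (-340 - (-12)*(5) - (-35)*(4)) / 35 = -4
x = (58 - (-6)*(-4) - (1)*(5) - (6)*(4)) / -1 = -5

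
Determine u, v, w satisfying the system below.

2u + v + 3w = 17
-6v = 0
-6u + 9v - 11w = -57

(4, 0, 3)

Forward elimination on [A|b]:
R3 <- R3 - (-3)*R1:  [  0  12  -2  -6 ]
R3 <- R3 - (-2)*R2:  [  0   0  -2  -6 ]
Row echelon form:
[ 2   1   3  |  17 ]
[ 0  -6   0  |   0 ]
[ 0   0  -2  |  -6 ]
Back-substitution:
w = (-6) / -2 = 3
v = (0) / -6 = 0
u = (17 - (1)*(0) - (3)*(3)) / 2 = 4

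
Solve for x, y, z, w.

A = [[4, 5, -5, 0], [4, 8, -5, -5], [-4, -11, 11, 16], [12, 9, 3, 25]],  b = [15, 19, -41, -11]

(5, -2, -1, -2)

Forward elimination on [A|b]:
R2 <- R2 - (1)*R1:  [  0   3   0  -5   4 ]
R3 <- R3 - (-1)*R1:  [   0   -6    6   16  -26 ]
R4 <- R4 - (3)*R1:  [   0   -6   18   25  -56 ]
R3 <- R3 - (-2)*R2:  [   0    0    6    6  -18 ]
R4 <- R4 - (-2)*R2:  [   0    0   18   15  -48 ]
R4 <- R4 - (3)*R3:  [  0   0   0  -3   6 ]
Row echelon form:
[ 4  5  -5   0  |   15 ]
[ 0  3   0  -5  |    4 ]
[ 0  0   6   6  |  -18 ]
[ 0  0   0  -3  |    6 ]
Back-substitution:
w = (6) / -3 = -2
z = (-18 - (6)*(-2)) / 6 = -1
y = (4 - (-5)*(-2)) / 3 = -2
x = (15 - (5)*(-2) - (-5)*(-1)) / 4 = 5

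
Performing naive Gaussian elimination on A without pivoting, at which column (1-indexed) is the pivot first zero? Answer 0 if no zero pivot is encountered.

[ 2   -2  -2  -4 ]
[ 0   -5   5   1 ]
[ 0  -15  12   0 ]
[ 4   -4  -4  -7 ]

Naive forward elimination:
R4 <- R4 - (2)*R1:  [ 0  0  0  1 ]
R3 <- R3 - (3)*R2:  [  0   0  -3  -3 ]
All pivots nonzero; naive elimination completes without hitting a zero pivot.

first zero-pivot column = 0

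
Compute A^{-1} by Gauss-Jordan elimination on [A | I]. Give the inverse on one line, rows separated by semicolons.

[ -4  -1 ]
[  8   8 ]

inverse = [-1/3 -1/24; 1/3 1/6]

Gauss-Jordan on [A | I]:
R1 <- (1/-4)*R1:  [    1   1/4  |  -1/4     0 ]
R2 <- R2 - (8)*R1:  [ 0  6  |  2  1 ]
R2 <- (1/6)*R2:  [   0    1  |  1/3  1/6 ]
R1 <- R1 - (1/4)*R2:  [     1      0  |   -1/3  -1/24 ]
Right block of [I | A^{-1}] is the inverse:
[ -1/3  -1/24 ]
[  1/3    1/6 ]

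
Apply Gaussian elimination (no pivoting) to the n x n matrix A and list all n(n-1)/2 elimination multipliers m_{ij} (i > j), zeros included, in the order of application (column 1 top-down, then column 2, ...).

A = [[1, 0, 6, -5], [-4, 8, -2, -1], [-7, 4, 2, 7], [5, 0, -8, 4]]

multipliers: -4, -7, 5, 1/2, 0, -38/33

Forward elimination:
R2 <- R2 - (-4)*R1:  [   0    8   22  -21 ]
R3 <- R3 - (-7)*R1:  [   0    4   44  -28 ]
R4 <- R4 - (5)*R1:  [   0    0  -38   29 ]
R3 <- R3 - (1/2)*R2:  [     0      0     33  -35/2 ]
R4: entry in column 2 is already 0 -> m_{42} = 0 (no row operation needed)
R4 <- R4 - (-38/33)*R3:  [      0       0       0  292/33 ]
Multipliers (in order of application): m_{21} = -4, m_{31} = -7, m_{41} = 5, m_{32} = 1/2, m_{42} = 0, m_{43} = -38/33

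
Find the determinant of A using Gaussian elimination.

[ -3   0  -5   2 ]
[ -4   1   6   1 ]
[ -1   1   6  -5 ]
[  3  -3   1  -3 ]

det(A) = -498

Forward elimination:
R2 <- R2 - (4/3)*R1:  [    0     1  38/3  -5/3 ]
R3 <- R3 - (1/3)*R1:  [     0      1   23/3  -17/3 ]
R4 <- R4 - (-1)*R1:  [  0  -3  -4  -1 ]
R3 <- R3 - (1)*R2:  [  0   0  -5  -4 ]
R4 <- R4 - (-3)*R2:  [  0   0  34  -6 ]
R4 <- R4 - (-34/5)*R3:  [      0       0       0  -166/5 ]
Upper-triangular form:
[ -3  0    -5       2 ]
[  0  1  38/3    -5/3 ]
[  0  0    -5      -4 ]
[  0  0     0  -166/5 ]
det(A) = (-1)^0 * (-3) * (1) * (-5) * (-166/5) = -498  (0 row swaps -> sign +1)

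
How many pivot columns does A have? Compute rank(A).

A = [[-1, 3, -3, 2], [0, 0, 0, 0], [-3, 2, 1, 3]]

rank(A) = 2

Row reduction:
R3 <- R3 - (3)*R1:  [  0  -7  10  -3 ]
R2 <-> R3   (pivot in column 2 was zero)
[ -1   3  -3   2 ]
[  0  -7  10  -3 ]
[  0   0   0   0 ]
Row echelon form:
[ -1   3  -3   2 ]
[  0  -7  10  -3 ]
[  0   0   0   0 ]
Nonzero rows / pivot columns: 2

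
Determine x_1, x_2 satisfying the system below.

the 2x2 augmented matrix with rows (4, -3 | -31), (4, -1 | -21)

Forward elimination on [A|b]:
R2 <- R2 - (1)*R1:  [  0   2  10 ]
Row echelon form:
[ 4  -3  |  -31 ]
[ 0   2  |   10 ]
Back-substitution:
x_2 = (10) / 2 = 5
x_1 = (-31 - (-3)*(5)) / 4 = -4

(-4, 5)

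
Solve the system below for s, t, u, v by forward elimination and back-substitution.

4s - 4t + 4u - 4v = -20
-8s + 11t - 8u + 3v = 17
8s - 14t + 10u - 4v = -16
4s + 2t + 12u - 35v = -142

Forward elimination on [A|b]:
R2 <- R2 - (-2)*R1:  [   0    3    0   -5  -23 ]
R3 <- R3 - (2)*R1:  [  0  -6   2   4  24 ]
R4 <- R4 - (1)*R1:  [    0     6     8   -31  -122 ]
R3 <- R3 - (-2)*R2:  [   0    0    2   -6  -22 ]
R4 <- R4 - (2)*R2:  [   0    0    8  -21  -76 ]
R4 <- R4 - (4)*R3:  [  0   0   0   3  12 ]
Row echelon form:
[ 4  -4  4  -4  |  -20 ]
[ 0   3  0  -5  |  -23 ]
[ 0   0  2  -6  |  -22 ]
[ 0   0  0   3  |   12 ]
Back-substitution:
v = (12) / 3 = 4
u = (-22 - (-6)*(4)) / 2 = 1
t = (-23 - (-5)*(4)) / 3 = -1
s = (-20 - (-4)*(-1) - (4)*(1) - (-4)*(4)) / 4 = -3

(-3, -1, 1, 4)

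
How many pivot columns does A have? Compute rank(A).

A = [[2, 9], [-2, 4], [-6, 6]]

rank(A) = 2

Row reduction:
R2 <- R2 - (-1)*R1:  [  0  13 ]
R3 <- R3 - (-3)*R1:  [  0  33 ]
R3 <- R3 - (33/13)*R2:  [ 0  0 ]
Row echelon form:
[ 2   9 ]
[ 0  13 ]
[ 0   0 ]
Nonzero rows / pivot columns: 2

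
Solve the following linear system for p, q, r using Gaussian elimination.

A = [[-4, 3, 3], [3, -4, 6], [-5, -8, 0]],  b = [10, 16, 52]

(-4, -4, 2)

Forward elimination on [A|b]:
R2 <- R2 - (-3/4)*R1:  [    0  -7/4  33/4  47/2 ]
R3 <- R3 - (5/4)*R1:  [     0  -47/4  -15/4   79/2 ]
R3 <- R3 - (47/7)*R2:  [      0       0  -414/7  -828/7 ]
Row echelon form:
[ -4     3       3  |      10 ]
[  0  -7/4    33/4  |    47/2 ]
[  0     0  -414/7  |  -828/7 ]
Back-substitution:
r = (-828/7) / (-414/7) = 2
q = (47/2 - (33/4)*(2)) / (-7/4) = -4
p = (10 - (3)*(-4) - (3)*(2)) / -4 = -4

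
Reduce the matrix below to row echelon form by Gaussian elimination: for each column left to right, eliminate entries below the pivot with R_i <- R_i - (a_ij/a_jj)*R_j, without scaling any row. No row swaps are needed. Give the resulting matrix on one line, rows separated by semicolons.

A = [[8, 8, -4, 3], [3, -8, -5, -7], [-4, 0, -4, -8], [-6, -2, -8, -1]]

Forward elimination:
R2 <- R2 - (3/8)*R1:  [     0    -11   -7/2  -65/8 ]
R3 <- R3 - (-1/2)*R1:  [     0      4     -6  -13/2 ]
R4 <- R4 - (-3/4)*R1:  [   0    4  -11  5/4 ]
R3 <- R3 - (-4/11)*R2:  [       0        0   -80/11  -104/11 ]
R4 <- R4 - (-4/11)*R2:  [       0        0  -135/11   -75/44 ]
R4 <- R4 - (27/16)*R3:  [    0     0     0  57/4 ]
Row echelon form:
[ 8    8      -4        3 ]
[ 0  -11    -7/2    -65/8 ]
[ 0    0  -80/11  -104/11 ]
[ 0    0       0     57/4 ]

REF = [8 8 -4 3; 0 -11 -7/2 -65/8; 0 0 -80/11 -104/11; 0 0 0 57/4]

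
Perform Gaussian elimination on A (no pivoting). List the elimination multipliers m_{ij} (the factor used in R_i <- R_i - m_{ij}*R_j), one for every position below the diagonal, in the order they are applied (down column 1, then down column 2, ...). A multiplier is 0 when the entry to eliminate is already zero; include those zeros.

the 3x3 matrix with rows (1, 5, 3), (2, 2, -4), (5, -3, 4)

multipliers: 2, 5, 7/2

Forward elimination:
R2 <- R2 - (2)*R1:  [   0   -8  -10 ]
R3 <- R3 - (5)*R1:  [   0  -28  -11 ]
R3 <- R3 - (7/2)*R2:  [  0   0  24 ]
Multipliers (in order of application): m_{21} = 2, m_{31} = 5, m_{32} = 7/2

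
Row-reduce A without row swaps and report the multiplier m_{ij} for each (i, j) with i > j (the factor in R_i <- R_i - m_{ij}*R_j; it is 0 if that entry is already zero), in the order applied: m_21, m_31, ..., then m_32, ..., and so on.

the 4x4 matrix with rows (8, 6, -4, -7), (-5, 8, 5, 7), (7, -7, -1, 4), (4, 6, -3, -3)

multipliers: -5/8, 7/8, 1/2, -49/47, 12/47, -77/240

Forward elimination:
R2 <- R2 - (-5/8)*R1:  [    0  47/4   5/2  21/8 ]
R3 <- R3 - (7/8)*R1:  [     0  -49/4    5/2   81/8 ]
R4 <- R4 - (1/2)*R1:  [   0    3   -1  1/2 ]
R3 <- R3 - (-49/47)*R2:  [       0        0   240/47  1209/94 ]
R4 <- R4 - (12/47)*R2:  [      0       0  -77/47   -8/47 ]
R4 <- R4 - (-77/240)*R3:  [       0        0        0  633/160 ]
Multipliers (in order of application): m_{21} = -5/8, m_{31} = 7/8, m_{41} = 1/2, m_{32} = -49/47, m_{42} = 12/47, m_{43} = -77/240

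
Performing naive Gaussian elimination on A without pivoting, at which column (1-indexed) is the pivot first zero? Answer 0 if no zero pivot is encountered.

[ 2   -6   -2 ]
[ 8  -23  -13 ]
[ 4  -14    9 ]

first zero-pivot column = 0

Naive forward elimination:
R2 <- R2 - (4)*R1:  [  0   1  -5 ]
R3 <- R3 - (2)*R1:  [  0  -2  13 ]
R3 <- R3 - (-2)*R2:  [ 0  0  3 ]
All pivots nonzero; naive elimination completes without hitting a zero pivot.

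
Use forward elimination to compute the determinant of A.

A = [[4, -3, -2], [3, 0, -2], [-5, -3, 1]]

det(A) = -27

Forward elimination:
R2 <- R2 - (3/4)*R1:  [    0   9/4  -1/2 ]
R3 <- R3 - (-5/4)*R1:  [     0  -27/4   -3/2 ]
R3 <- R3 - (-3)*R2:  [  0   0  -3 ]
Upper-triangular form:
[ 4   -3    -2 ]
[ 0  9/4  -1/2 ]
[ 0    0    -3 ]
det(A) = (-1)^0 * (4) * (9/4) * (-3) = -27  (0 row swaps -> sign +1)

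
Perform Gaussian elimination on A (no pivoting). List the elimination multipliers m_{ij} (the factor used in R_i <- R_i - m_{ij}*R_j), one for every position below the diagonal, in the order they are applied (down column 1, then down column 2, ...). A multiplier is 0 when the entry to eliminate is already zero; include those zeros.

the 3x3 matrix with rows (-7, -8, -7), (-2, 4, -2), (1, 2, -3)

Forward elimination:
R2 <- R2 - (2/7)*R1:  [    0  44/7     0 ]
R3 <- R3 - (-1/7)*R1:  [   0  6/7   -4 ]
R3 <- R3 - (3/22)*R2:  [  0   0  -4 ]
Multipliers (in order of application): m_{21} = 2/7, m_{31} = -1/7, m_{32} = 3/22

multipliers: 2/7, -1/7, 3/22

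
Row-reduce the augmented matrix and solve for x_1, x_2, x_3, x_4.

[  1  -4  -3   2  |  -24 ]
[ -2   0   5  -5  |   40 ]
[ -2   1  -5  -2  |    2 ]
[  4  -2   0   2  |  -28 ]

Forward elimination on [A|b]:
R2 <- R2 - (-2)*R1:  [  0  -8  -1  -1  -8 ]
R3 <- R3 - (-2)*R1:  [   0   -7  -11    2  -46 ]
R4 <- R4 - (4)*R1:  [  0  14  12  -6  68 ]
R3 <- R3 - (7/8)*R2:  [     0      0  -81/8   23/8    -39 ]
R4 <- R4 - (-7/4)*R2:  [     0      0   41/4  -31/4     54 ]
R4 <- R4 - (-82/81)*R3:  [       0        0        0  -392/81   392/27 ]
Row echelon form:
[ 1  -4     -3        2  |     -24 ]
[ 0  -8     -1       -1  |      -8 ]
[ 0   0  -81/8     23/8  |     -39 ]
[ 0   0      0  -392/81  |  392/27 ]
Back-substitution:
x_4 = (392/27) / (-392/81) = -3
x_3 = (-39 - (23/8)*(-3)) / (-81/8) = 3
x_2 = (-8 - (-1)*(3) - (-1)*(-3)) / -8 = 1
x_1 = (-24 - (-4)*(1) - (-3)*(3) - (2)*(-3)) / 1 = -5

(-5, 1, 3, -3)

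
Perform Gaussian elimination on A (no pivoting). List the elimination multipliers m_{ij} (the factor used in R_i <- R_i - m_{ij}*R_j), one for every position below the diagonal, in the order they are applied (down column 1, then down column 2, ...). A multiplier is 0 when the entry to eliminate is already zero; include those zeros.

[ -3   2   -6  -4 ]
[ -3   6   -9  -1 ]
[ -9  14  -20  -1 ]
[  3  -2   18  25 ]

Forward elimination:
R2 <- R2 - (1)*R1:  [  0   4  -3   3 ]
R3 <- R3 - (3)*R1:  [  0   8  -2  11 ]
R4 <- R4 - (-1)*R1:  [  0   0  12  21 ]
R3 <- R3 - (2)*R2:  [ 0  0  4  5 ]
R4: entry in column 2 is already 0 -> m_{42} = 0 (no row operation needed)
R4 <- R4 - (3)*R3:  [ 0  0  0  6 ]
Multipliers (in order of application): m_{21} = 1, m_{31} = 3, m_{41} = -1, m_{32} = 2, m_{42} = 0, m_{43} = 3

multipliers: 1, 3, -1, 2, 0, 3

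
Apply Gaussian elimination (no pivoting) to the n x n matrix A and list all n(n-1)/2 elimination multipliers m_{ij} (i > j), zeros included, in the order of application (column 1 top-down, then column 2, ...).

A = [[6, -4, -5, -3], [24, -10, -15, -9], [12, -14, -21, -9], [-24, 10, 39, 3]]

multipliers: 4, 2, -4, -1, -1, -4

Forward elimination:
R2 <- R2 - (4)*R1:  [ 0  6  5  3 ]
R3 <- R3 - (2)*R1:  [   0   -6  -11   -3 ]
R4 <- R4 - (-4)*R1:  [  0  -6  19  -9 ]
R3 <- R3 - (-1)*R2:  [  0   0  -6   0 ]
R4 <- R4 - (-1)*R2:  [  0   0  24  -6 ]
R4 <- R4 - (-4)*R3:  [  0   0   0  -6 ]
Multipliers (in order of application): m_{21} = 4, m_{31} = 2, m_{41} = -4, m_{32} = -1, m_{42} = -1, m_{43} = -4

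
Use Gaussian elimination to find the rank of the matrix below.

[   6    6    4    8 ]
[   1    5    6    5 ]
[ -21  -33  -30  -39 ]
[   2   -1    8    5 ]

Row reduction:
R2 <- R2 - (1/6)*R1:  [    0     4  16/3  11/3 ]
R3 <- R3 - (-7/2)*R1:  [   0  -12  -16  -11 ]
R4 <- R4 - (1/3)*R1:  [    0    -3  20/3   7/3 ]
R3 <- R3 - (-3)*R2:  [ 0  0  0  0 ]
R4 <- R4 - (-3/4)*R2:  [     0      0   32/3  61/12 ]
R3 <-> R4   (pivot in column 3 was zero)
[ 6  6     4      8 ]
[ 0  4  16/3   11/3 ]
[ 0  0  32/3  61/12 ]
[ 0  0     0      0 ]
Row echelon form:
[ 6  6     4      8 ]
[ 0  4  16/3   11/3 ]
[ 0  0  32/3  61/12 ]
[ 0  0     0      0 ]
Nonzero rows / pivot columns: 3

rank(A) = 3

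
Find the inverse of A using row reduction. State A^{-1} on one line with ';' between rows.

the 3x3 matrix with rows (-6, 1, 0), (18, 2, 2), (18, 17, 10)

Gauss-Jordan on [A | I]:
R1 <- (1/-6)*R1:  [    1  -1/6     0  |  -1/6     0     0 ]
R2 <- R2 - (18)*R1:  [ 0  5  2  |  3  1  0 ]
R3 <- R3 - (18)*R1:  [  0  20  10  |   3   0   1 ]
R2 <- (1/5)*R2:  [   0    1  2/5  |  3/5  1/5    0 ]
R1 <- R1 - (-1/6)*R2:  [     1      0   1/15  |  -1/15   1/30      0 ]
R3 <- R3 - (20)*R2:  [  0   0   2  |  -9  -4   1 ]
R3 <- (1/2)*R3:  [    0     0     1  |  -9/2    -2   1/2 ]
R1 <- R1 - (1/15)*R3:  [     1      0      0  |   7/30    1/6  -1/30 ]
R2 <- R2 - (2/5)*R3:  [    0     1     0  |  12/5     1  -1/5 ]
Right block of [I | A^{-1}] is the inverse:
[ 7/30  1/6  -1/30 ]
[ 12/5    1   -1/5 ]
[ -9/2   -2    1/2 ]

inverse = [7/30 1/6 -1/30; 12/5 1 -1/5; -9/2 -2 1/2]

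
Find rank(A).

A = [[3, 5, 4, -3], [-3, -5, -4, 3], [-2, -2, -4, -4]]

rank(A) = 2

Row reduction:
R2 <- R2 - (-1)*R1:  [ 0  0  0  0 ]
R3 <- R3 - (-2/3)*R1:  [    0   4/3  -4/3    -6 ]
R2 <-> R3   (pivot in column 2 was zero)
[ 3    5     4  -3 ]
[ 0  4/3  -4/3  -6 ]
[ 0    0     0   0 ]
Row echelon form:
[ 3    5     4  -3 ]
[ 0  4/3  -4/3  -6 ]
[ 0    0     0   0 ]
Nonzero rows / pivot columns: 2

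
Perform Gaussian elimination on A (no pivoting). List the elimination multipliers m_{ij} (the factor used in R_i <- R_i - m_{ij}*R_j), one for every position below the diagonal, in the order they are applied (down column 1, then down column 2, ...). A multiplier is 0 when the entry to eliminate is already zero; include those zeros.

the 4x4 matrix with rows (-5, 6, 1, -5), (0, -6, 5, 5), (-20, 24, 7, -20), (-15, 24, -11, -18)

multipliers: 0, 4, 3, 0, -1, -3

Forward elimination:
R2: entry in column 1 is already 0 -> m_{21} = 0 (no row operation needed)
R3 <- R3 - (4)*R1:  [ 0  0  3  0 ]
R4 <- R4 - (3)*R1:  [   0    6  -14   -3 ]
R3: entry in column 2 is already 0 -> m_{32} = 0 (no row operation needed)
R4 <- R4 - (-1)*R2:  [  0   0  -9   2 ]
R4 <- R4 - (-3)*R3:  [ 0  0  0  2 ]
Multipliers (in order of application): m_{21} = 0, m_{31} = 4, m_{41} = 3, m_{32} = 0, m_{42} = -1, m_{43} = -3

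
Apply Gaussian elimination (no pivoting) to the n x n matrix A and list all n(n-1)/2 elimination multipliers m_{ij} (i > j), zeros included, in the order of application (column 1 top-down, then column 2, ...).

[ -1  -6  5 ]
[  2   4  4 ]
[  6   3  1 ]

multipliers: -2, -6, 33/8

Forward elimination:
R2 <- R2 - (-2)*R1:  [  0  -8  14 ]
R3 <- R3 - (-6)*R1:  [   0  -33   31 ]
R3 <- R3 - (33/8)*R2:  [      0       0  -107/4 ]
Multipliers (in order of application): m_{21} = -2, m_{31} = -6, m_{32} = 33/8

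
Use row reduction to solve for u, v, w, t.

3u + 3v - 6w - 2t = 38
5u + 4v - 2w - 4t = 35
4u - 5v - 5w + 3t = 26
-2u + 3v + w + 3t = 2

Forward elimination on [A|b]:
R2 <- R2 - (5/3)*R1:  [     0     -1      8   -2/3  -85/3 ]
R3 <- R3 - (4/3)*R1:  [     0     -9      3   17/3  -74/3 ]
R4 <- R4 - (-2/3)*R1:  [    0     5    -3   5/3  82/3 ]
R3 <- R3 - (9)*R2:  [     0      0    -69   35/3  691/3 ]
R4 <- R4 - (-5)*R2:  [      0       0      37    -5/3  -343/3 ]
R4 <- R4 - (-37/69)*R3:  [        0         0         0   950/207  1900/207 ]
Row echelon form:
[ 3   3   -6       -2  |        38 ]
[ 0  -1    8     -2/3  |     -85/3 ]
[ 0   0  -69     35/3  |     691/3 ]
[ 0   0    0  950/207  |  1900/207 ]
Back-substitution:
t = (1900/207) / (950/207) = 2
w = (691/3 - (35/3)*(2)) / -69 = -3
v = (-85/3 - (8)*(-3) - (-2/3)*(2)) / -1 = 3
u = (38 - (3)*(3) - (-6)*(-3) - (-2)*(2)) / 3 = 5

(5, 3, -3, 2)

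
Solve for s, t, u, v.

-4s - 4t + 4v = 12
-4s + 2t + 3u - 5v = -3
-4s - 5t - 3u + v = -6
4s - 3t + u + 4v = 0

Forward elimination on [A|b]:
R2 <- R2 - (1)*R1:  [   0    6    3   -9  -15 ]
R3 <- R3 - (1)*R1:  [   0   -1   -3   -3  -18 ]
R4 <- R4 - (-1)*R1:  [  0  -7   1   8  12 ]
R3 <- R3 - (-1/6)*R2:  [     0      0   -5/2   -9/2  -41/2 ]
R4 <- R4 - (-7/6)*R2:  [     0      0    9/2   -5/2  -11/2 ]
R4 <- R4 - (-9/5)*R3:  [      0       0       0   -53/5  -212/5 ]
Row echelon form:
[ -4  -4     0      4  |      12 ]
[  0   6     3     -9  |     -15 ]
[  0   0  -5/2   -9/2  |   -41/2 ]
[  0   0     0  -53/5  |  -212/5 ]
Back-substitution:
v = (-212/5) / (-53/5) = 4
u = (-41/2 - (-9/2)*(4)) / (-5/2) = 1
t = (-15 - (3)*(1) - (-9)*(4)) / 6 = 3
s = (12 - (-4)*(3) - (4)*(4)) / -4 = -2

(-2, 3, 1, 4)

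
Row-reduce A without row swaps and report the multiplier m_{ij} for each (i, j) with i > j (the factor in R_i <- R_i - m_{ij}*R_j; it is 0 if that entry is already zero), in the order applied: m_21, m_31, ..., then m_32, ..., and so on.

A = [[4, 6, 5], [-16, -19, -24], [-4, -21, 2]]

multipliers: -4, -1, -3

Forward elimination:
R2 <- R2 - (-4)*R1:  [  0   5  -4 ]
R3 <- R3 - (-1)*R1:  [   0  -15    7 ]
R3 <- R3 - (-3)*R2:  [  0   0  -5 ]
Multipliers (in order of application): m_{21} = -4, m_{31} = -1, m_{32} = -3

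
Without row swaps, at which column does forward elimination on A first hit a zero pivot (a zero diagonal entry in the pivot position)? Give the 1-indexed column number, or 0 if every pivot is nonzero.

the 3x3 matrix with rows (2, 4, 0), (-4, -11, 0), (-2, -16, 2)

Naive forward elimination:
R2 <- R2 - (-2)*R1:  [  0  -3   0 ]
R3 <- R3 - (-1)*R1:  [   0  -12    2 ]
R3 <- R3 - (4)*R2:  [ 0  0  2 ]
All pivots nonzero; naive elimination completes without hitting a zero pivot.

first zero-pivot column = 0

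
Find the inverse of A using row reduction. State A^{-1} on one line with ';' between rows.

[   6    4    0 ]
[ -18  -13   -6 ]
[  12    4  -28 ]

Gauss-Jordan on [A | I]:
R1 <- (1/6)*R1:  [   1  2/3    0  |  1/6    0    0 ]
R2 <- R2 - (-18)*R1:  [  0  -1  -6  |   3   1   0 ]
R3 <- R3 - (12)*R1:  [   0   -4  -28  |   -2    0    1 ]
R2 <- (1/-1)*R2:  [  0   1   6  |  -3  -1   0 ]
R1 <- R1 - (2/3)*R2:  [    1     0    -4  |  13/6   2/3     0 ]
R3 <- R3 - (-4)*R2:  [   0    0   -4  |  -14   -4    1 ]
R3 <- (1/-4)*R3:  [    0     0     1  |   7/2     1  -1/4 ]
R1 <- R1 - (-4)*R3:  [    1     0     0  |  97/6  14/3    -1 ]
R2 <- R2 - (6)*R3:  [   0    1    0  |  -24   -7  3/2 ]
Right block of [I | A^{-1}] is the inverse:
[ 97/6  14/3    -1 ]
[  -24    -7   3/2 ]
[  7/2     1  -1/4 ]

inverse = [97/6 14/3 -1; -24 -7 3/2; 7/2 1 -1/4]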